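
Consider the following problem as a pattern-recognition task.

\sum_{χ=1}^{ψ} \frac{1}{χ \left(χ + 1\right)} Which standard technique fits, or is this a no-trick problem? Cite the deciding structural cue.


Verdict: telescoping — integer-spaced poles in \frac{1}{χ \left(χ + 1\right)} are the telescoping signature in disguise.


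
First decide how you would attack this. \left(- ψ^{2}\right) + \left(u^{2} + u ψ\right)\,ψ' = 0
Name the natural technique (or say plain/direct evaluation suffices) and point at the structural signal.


Method: the homogeneous substitution — the slope's numerator and denominator have matching total degree, so it depends only on ψ/u and the ratio substitution collapses it. A Bernoulli substitution after rearrangement (possibly exchanging dependent and independent variable) is a fair alternative; the homogeneous route works on the equation as it stands.


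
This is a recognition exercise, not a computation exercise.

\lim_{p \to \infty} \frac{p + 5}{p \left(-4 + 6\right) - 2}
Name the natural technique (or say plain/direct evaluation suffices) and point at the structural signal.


Diagnosis: dominant-term comparison — as p grows, only the highest-degree terms matter — compare leading terms and read the limit off. As a single quotient, the ∞/∞ shape would yield to repeated differentiation as well — the growth comparison gets there in one look.


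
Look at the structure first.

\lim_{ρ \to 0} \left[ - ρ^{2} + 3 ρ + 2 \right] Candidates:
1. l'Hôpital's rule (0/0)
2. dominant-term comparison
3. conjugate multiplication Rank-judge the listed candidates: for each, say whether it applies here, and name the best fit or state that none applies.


Method: no special technique — no zero denominators, no indeterminate clash at 0 — substitute and read off the value.
- l'Hôpital's rule (0/0): substituting the point gives a finite value outright — there is no indeterminate clash to repair.
- dominant-term comparison — this limit is not decided by comparing leading-term growth at infinity.
- conjugate multiplication: no divergent radical difference is present for a conjugate pair to cancel.


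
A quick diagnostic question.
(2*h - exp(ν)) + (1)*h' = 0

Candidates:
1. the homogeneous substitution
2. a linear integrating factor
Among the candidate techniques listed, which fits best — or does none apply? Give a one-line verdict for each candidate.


Best approach: a linear integrating factor — first power of h, nonzero forcing: the integrating-factor recipe applies verbatim with p = 2.
- the homogeneous substitution: rescaling both variables together changes the slope, so no ratio substitution collapses it.
- a linear integrating factor — applicable, and directly so.


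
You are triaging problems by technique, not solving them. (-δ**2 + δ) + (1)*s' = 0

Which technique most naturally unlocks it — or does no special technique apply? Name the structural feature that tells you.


Method: no special technique — solved for the derivative, s never appears on the right — this is a direct integration in δ, not a differential-equations problem at heart.


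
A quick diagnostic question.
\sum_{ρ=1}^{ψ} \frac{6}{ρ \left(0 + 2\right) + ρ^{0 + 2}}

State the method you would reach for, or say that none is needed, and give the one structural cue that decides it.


Verdict: telescoping — integer-spaced poles in \frac{6}{ρ \left(0 + 2\right) + ρ^{0 + 2}} are the telescoping signature in disguise.


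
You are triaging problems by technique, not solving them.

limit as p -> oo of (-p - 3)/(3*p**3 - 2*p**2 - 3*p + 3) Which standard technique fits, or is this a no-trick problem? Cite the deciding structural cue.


Best approach: dominant-term comparison — divide by the highest power of p present: lower-order terms vanish and the dominant ratio remains. As a single quotient, the ∞/∞ shape would yield to repeated differentiation as well — the growth comparison gets there in one look.


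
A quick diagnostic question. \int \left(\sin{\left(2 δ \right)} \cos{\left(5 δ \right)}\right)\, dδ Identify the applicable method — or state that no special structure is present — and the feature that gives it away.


Method: a trigonometric identity — \sin{\left(2 δ \right)} \cos{\left(5 δ \right)} is a beat pattern — rewrite the product as a sum of single-frequency waves before integrating.


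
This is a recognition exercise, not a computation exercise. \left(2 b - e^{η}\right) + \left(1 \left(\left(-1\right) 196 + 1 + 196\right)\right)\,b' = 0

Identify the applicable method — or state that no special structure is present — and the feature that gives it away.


Best approach: a linear integrating factor — b appears only to the first power with coefficient 2 — the classic integrating-factor setup.


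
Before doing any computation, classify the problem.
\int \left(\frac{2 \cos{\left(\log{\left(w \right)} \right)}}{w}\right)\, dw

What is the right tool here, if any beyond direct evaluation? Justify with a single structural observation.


Method: u-substitution — collected, the integrand has one factor that is, up to a constant, the derivative of an inner expression the rest depends on — substitute for that inner expression.


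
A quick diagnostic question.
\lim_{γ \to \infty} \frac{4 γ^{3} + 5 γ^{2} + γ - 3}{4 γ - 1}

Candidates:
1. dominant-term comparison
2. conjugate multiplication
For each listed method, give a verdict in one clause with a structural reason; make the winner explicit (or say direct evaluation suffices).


Best approach: dominant-term comparison — as γ grows, only the highest-degree terms matter — compare leading terms and read the limit off.
- dominant-term comparison: applies; the problem has the shape this method handles.
- conjugate multiplication — multiplying by a conjugate would not remove any indeterminacy here.


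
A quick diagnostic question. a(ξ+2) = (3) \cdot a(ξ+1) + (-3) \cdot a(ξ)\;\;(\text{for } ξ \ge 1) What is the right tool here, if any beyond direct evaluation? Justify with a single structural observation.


Diagnosis: the characteristic-root method — fixed numeric weights on consecutive terms and no forcing term added: the root method in its home territory.


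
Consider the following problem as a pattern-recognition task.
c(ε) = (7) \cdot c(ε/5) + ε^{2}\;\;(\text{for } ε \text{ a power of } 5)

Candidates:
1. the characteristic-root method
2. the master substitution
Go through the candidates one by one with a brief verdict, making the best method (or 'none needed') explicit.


Technique: the master substitution — the argument contracts 5-fold per step: reindex ε exponentially and solve the linear recurrence in the new index.
- the characteristic-root method — the recursion divides its index rather than shifting it — outside the constant-shift family the root method covers.
- the master substitution: applicable, and directly so.


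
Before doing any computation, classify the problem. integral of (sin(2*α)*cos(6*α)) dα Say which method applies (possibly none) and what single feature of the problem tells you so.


Verdict: a trigonometric identity — apply product-to-sum to sin(2*α)*cos(6*α): two clean single-angle terms replace one awkward product.


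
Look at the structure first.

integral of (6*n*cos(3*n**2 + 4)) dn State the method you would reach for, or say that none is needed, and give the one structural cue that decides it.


Best approach: u-substitution — 6*n matches the derivative of 3*n**2 + 4 up to a constant; with u = 3*n**2 + 4 the whole integrand folds into a function of u alone.


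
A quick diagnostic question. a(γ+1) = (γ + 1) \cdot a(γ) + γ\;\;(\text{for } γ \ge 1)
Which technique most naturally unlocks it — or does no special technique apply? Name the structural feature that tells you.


Verdict: a summation factor — the coefficient γ + 1 drifts with the index, so no fixed root exists; normalizing by the cumulative product telescopes it.


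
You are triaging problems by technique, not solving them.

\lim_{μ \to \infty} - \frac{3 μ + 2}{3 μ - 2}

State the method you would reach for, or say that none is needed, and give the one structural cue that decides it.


Technique: dominant-term comparison — growth-rate triage: the leading powers of μ decide the limit, everything else is noise. As a single quotient, the ∞/∞ shape would yield to repeated differentiation as well — the growth comparison gets there in one look.


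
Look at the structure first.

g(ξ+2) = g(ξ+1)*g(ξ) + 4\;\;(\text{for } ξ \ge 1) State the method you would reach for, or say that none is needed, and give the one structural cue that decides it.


Method: no special technique — once the recursion is nonlinear, characteristic roots, master substitutions, and summation factors are all off the table.


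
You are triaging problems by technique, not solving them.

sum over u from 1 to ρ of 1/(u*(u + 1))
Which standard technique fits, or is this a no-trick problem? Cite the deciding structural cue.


Diagnosis: telescoping — 1/(u*(u + 1)) decomposes into shift-paired simple fractions; the series telescopes to finitely many boundary pieces.


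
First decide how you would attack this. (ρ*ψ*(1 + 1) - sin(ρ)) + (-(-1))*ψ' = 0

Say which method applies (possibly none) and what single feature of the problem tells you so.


Best approach: a linear integrating factor — linear in the unknown with genuine forcing: multiply through by the exponential of the integrated coefficient and the left side closes into one derivative.


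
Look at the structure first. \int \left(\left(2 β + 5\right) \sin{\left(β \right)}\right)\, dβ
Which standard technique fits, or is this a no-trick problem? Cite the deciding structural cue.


Method: integration by parts — differentiate 2 β + 5, integrate \sin{\left(β \right)}: each pass lowers the polynomial degree, so parts terminates.


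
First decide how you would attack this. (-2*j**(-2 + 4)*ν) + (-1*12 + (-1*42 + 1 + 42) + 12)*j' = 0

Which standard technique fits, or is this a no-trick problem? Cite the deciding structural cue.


Technique: separation of variables — all dependence on the two variables factors apart, the defining separable shape.


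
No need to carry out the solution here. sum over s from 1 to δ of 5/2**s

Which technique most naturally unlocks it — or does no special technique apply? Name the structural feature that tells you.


Diagnosis: the geometric series formula — consecutive terms stand in a fixed index-free ratio — the geometric sum formula closes it.


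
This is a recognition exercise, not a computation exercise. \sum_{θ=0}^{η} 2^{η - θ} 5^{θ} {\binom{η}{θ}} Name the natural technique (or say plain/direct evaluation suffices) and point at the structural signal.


Best approach: the binomial theorem — the summand is term θ of a binomial expansion in 5 and 2; the whole sum is a single power.


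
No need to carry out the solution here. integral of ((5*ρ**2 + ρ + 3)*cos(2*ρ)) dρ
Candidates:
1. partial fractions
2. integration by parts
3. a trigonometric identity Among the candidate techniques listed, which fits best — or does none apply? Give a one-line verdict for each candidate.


Method: integration by parts — a polynomial factor 5*ρ**2 + ρ + 3 multiplies cos(2*ρ); differentiating 5*ρ**2 + ρ + 3 lowers its degree while cos(2*ρ) integrates cleanly, so parts wins.
- partial fractions: there is no rational-function structure to decompose.
- integration by parts — applicable, and directly so.
- a trigonometric identity: neither the even-power reduction nor the product-to-sum identity applies to this structure.


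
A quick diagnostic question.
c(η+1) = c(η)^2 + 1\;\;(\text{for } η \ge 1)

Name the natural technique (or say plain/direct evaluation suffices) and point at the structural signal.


Method: no special technique — nonlinear feedback in the recursion rules out every root- or factor-based technique.


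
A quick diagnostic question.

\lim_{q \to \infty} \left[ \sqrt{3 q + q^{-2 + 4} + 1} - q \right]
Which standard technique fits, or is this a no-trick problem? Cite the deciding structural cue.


Diagnosis: conjugate multiplication — divergence minus divergence hides a finite answer — expose it by pairing \sqrt{3 q + q^{-2 + 4} + 1} - q with its conjugate.


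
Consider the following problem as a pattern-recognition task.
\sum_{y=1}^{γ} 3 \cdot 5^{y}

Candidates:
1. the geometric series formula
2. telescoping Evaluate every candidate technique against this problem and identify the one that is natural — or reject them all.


Technique: the geometric series formula — each term is 5 times the previous one, so the geometric-series formula applies directly.
- the geometric series formula: applies; the problem has the shape this method handles.
- telescoping — as presented, consecutive terms share no shifted copy to cancel against — no rewrite is on display to change that.


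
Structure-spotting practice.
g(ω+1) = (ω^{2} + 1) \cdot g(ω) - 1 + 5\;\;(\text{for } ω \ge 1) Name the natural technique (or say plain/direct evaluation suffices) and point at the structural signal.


Method: a summation factor — first-order linear but the coefficient ω^{2} + 1 moves with the index — divide by the cumulative product and telescope.


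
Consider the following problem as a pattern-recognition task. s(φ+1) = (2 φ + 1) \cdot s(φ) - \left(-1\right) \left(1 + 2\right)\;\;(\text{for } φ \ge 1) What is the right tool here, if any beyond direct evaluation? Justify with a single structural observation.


Diagnosis: a summation factor — first-order linear but the coefficient 2 φ + 1 moves with the index — divide by the cumulative product and telescope.


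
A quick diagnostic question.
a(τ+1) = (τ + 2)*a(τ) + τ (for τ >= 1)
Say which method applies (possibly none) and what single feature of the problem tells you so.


Technique: a summation factor — the coefficient τ + 2 drifts with the index, so no fixed root exists; normalizing by the cumulative product telescopes it.


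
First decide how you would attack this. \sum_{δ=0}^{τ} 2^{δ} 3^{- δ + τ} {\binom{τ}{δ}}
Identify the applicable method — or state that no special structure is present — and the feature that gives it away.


Technique: the binomial theorem — the binomial coefficients weight matched powers of 2 and 3, which is exactly the expansion of a binomial power.


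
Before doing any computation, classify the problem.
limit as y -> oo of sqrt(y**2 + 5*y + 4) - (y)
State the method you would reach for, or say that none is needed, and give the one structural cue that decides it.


Best approach: conjugate multiplication — neither sqrt(y**2 + 5*y + 4) nor y converges alone, so rewrite their difference as a conjugate-rationalized quotient first.


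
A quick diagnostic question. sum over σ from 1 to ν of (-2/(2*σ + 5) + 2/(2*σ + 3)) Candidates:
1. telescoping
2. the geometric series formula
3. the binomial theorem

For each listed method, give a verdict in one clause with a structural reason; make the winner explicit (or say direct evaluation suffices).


Verdict: telescoping — the summand is 2/(2*σ + 3) minus the same expression shifted by one, so consecutive terms cancel in pairs.
- telescoping — applicable, and directly so.
- the geometric series formula: the ratio of consecutive terms depends on the index.
- the binomial theorem: the summand does not match any term pattern of an expanded binomial power.


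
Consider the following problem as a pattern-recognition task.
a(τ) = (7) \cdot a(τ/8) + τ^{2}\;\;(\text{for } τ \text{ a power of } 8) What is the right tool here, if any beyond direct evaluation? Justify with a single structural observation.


Diagnosis: the master substitution — the argument contracts 8-fold per step: reindex τ exponentially and solve the linear recurrence in the new index.


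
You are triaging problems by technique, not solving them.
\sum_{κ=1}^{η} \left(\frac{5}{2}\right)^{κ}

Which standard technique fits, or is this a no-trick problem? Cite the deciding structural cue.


Diagnosis: the geometric series formula — the ratio of consecutive terms is the constant \frac{5}{2}, independent of the index — a geometric sum.


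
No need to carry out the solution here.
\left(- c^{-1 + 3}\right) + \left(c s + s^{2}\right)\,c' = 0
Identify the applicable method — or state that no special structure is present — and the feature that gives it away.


Best approach: the homogeneous substitution — the slope is degree-zero homogeneous: the ratio substitution v = c/s collapses it. A Bernoulli-style rewrite — possibly after exchanging which variable is treated as dependent — would work as well; the homogeneous substitution is the more immediate reading here.


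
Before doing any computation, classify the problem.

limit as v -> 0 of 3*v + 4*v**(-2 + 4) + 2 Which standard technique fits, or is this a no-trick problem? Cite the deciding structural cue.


Method: no special technique — the expression is continuous at 0 — substitute and evaluate; no indeterminate form appears.


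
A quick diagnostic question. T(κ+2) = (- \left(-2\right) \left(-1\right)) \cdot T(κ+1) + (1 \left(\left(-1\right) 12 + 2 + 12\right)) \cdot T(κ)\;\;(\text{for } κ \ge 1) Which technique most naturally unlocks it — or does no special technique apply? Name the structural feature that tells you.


Diagnosis: the characteristic-root method — the recurrence is linear and homogeneous with constant coefficients, so the ansatz r^κ turns it into a polynomial equation for r.


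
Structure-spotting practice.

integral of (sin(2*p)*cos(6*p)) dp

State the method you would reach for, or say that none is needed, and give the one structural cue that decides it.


Best approach: a trigonometric identity — apply product-to-sum to sin(2*p)*cos(6*p): two clean single-angle terms replace one awkward product.


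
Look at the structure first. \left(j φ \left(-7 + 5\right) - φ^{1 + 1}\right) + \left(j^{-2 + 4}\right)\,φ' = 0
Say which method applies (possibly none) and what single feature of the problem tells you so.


Technique: the homogeneous substitution — scaling j and φ together leaves the slope fixed — it depends only on φ/j, so substitute the ratio. A Bernoulli substitution is a fair alternative on this equation directly; the homogeneous reading takes it as given.


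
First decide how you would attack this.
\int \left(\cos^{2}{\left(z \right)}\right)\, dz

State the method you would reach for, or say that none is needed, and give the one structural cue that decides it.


Technique: a trigonometric identity — an even power like \cos^{2}{\left(z \right)} flattens under the half-angle identity into first-degree cosines you can integrate directly.


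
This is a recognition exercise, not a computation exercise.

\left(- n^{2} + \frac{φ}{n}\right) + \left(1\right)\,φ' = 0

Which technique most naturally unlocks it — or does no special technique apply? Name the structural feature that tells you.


Diagnosis: a linear integrating factor — linear in the unknown with genuine forcing: multiply through by the exponential of the integrated coefficient and the left side closes into one derivative.


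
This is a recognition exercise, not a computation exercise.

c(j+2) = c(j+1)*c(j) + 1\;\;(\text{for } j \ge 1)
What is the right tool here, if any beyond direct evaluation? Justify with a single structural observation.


Best approach: no special technique — this one you iterate or analyze qualitatively: the nonlinearity defeats linear solution methods.


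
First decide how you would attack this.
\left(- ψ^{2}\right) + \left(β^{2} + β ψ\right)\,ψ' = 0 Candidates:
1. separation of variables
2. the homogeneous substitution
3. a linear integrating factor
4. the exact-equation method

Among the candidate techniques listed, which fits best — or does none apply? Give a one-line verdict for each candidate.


Diagnosis: the homogeneous substitution — the slope's numerator and denominator have matching total degree, so it depends only on ψ/β and the ratio substitution collapses it. Suitably rearranged — at times with the variables' roles exchanged — this doubles as a Bernoulli equation; the homogeneous reading needs no such setup.
- separation of variables: the two dependences do not factor apart.
- the homogeneous substitution: yes, a natural case for it.
- a linear integrating factor: a nonlinear term in the unknown puts this outside the integrating-factor template.
- the exact-equation method: the mixed partial derivatives differ, so the left side is not a total differential.


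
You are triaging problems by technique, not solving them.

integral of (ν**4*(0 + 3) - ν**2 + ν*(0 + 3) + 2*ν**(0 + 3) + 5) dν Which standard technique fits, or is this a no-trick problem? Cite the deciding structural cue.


Technique: no special technique — the integrand is a sum of constant multiples of powers of ν — integrate term by term.


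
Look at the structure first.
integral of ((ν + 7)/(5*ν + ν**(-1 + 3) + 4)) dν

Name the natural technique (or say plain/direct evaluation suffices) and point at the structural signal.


Verdict: partial fractions — the factorization of (5*ν + ν**(-1 + 3) + 4) is the whole battle; after it, each term is a table integral.


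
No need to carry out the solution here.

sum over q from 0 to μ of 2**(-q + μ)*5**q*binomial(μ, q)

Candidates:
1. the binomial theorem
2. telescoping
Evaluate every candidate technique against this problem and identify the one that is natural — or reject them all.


Technique: the binomial theorem — the binomial coefficients weight matched powers of 5 and 2, which is exactly the expansion of a binomial power.
- the binomial theorem — yes, a natural case for it.
- telescoping — computed from the summand as displayed, the partial sums build up without the pairwise collapse telescoping exploits.


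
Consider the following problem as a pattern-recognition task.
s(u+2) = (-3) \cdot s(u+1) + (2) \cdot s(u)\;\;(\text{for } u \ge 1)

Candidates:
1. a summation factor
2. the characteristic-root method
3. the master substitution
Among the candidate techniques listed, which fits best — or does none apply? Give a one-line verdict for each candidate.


Best approach: the characteristic-root method — no index-dependence in the weights and nothing inhomogeneous: classic characteristic-equation setup.
- a summation factor — a summation factor telescopes one-step recursions; this one carries higher-order memory.
- the characteristic-root method — yes — fits the structure here.
- the master substitution — with no divided-index recursive call, reindexing by powers of a base buys nothing.


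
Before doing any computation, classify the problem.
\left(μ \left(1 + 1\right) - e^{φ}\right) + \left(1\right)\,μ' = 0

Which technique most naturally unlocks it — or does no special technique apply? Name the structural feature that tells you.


Best approach: a linear integrating factor — μ enters only linearly with coefficient (1 + 1); multiply by exp of the integral of (1 + 1) and the left side becomes one derivative.


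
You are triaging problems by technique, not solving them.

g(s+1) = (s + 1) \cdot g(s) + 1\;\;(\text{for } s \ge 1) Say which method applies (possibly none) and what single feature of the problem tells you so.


Diagnosis: a summation factor — one-term recursion with variable weight s + 1 is solved by product normalization, not by root-finding.


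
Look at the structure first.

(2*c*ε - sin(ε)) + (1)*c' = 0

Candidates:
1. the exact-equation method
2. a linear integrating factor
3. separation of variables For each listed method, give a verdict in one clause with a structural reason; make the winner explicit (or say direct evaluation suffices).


Method: a linear integrating factor — linear in the unknown with genuine forcing: multiply through by the exponential of the integrated coefficient and the left side closes into one derivative.
- the exact-equation method — no potential function has this form as its differential, as written.
- a linear integrating factor: applicable, and directly so.
- separation of variables: no division isolates the independent variable from the unknown.


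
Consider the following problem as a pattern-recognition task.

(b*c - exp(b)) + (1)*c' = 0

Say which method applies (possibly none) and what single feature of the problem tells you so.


Diagnosis: a linear integrating factor — the unknown enters only to the first power against a nonzero forcing term — the integrating-factor template applies directly.


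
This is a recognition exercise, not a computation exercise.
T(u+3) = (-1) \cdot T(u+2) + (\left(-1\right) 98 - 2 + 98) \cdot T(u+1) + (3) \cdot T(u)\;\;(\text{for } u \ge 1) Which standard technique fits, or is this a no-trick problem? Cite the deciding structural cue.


Verdict: the characteristic-root method — fixed numeric weights on consecutive terms and no forcing term added: the root method in its home territory.


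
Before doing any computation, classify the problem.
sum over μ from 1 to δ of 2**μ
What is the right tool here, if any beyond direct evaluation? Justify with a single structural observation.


Diagnosis: the geometric series formula — consecutive terms stand in a fixed index-free ratio — the geometric sum formula closes it.


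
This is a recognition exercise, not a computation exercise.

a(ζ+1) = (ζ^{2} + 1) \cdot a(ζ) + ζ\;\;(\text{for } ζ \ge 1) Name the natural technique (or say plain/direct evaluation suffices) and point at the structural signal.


Diagnosis: a summation factor — it is first-order linear but the coefficient ζ^{2} + 1 depends on the index, so multiply through by a summation factor to telescope it.


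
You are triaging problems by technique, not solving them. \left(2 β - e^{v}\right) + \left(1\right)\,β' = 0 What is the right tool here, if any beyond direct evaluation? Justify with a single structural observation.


Technique: a linear integrating factor — linear in the unknown with genuine forcing: multiply through by the exponential of the integrated coefficient and the left side closes into one derivative.


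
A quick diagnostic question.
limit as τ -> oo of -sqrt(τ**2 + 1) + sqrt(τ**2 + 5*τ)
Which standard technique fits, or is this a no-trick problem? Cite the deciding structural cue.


Verdict: conjugate multiplication — both pieces blow up but their difference is finite; the conjugate trick rationalizes sqrt(τ**2 + 5*τ) - sqrt(τ**2 + 1).


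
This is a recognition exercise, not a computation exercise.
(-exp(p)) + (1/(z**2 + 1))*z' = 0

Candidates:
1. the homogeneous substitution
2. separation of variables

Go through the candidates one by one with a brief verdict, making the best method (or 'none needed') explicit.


Method: separation of variables — solved for the derivative, the right side splits multiplicatively into a function of each variable alone — divide and integrate each side.
- the homogeneous substitution — the ratio substitution does not collapse this equation.
- separation of variables: yes, a natural case for it.


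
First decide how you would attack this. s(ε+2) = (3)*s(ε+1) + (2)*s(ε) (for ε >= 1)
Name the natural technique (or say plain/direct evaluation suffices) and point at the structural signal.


Diagnosis: the characteristic-root method — shift-invariance with fixed coefficients calls for exponential trials; the characteristic polynomial finds every r^ε.


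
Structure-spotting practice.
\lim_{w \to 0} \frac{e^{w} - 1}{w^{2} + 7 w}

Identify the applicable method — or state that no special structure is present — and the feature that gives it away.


Diagnosis: l'Hôpital's rule (0/0) — the 0/0 form at 0 is the signature situation for l'Hôpital's rule. A local series expansion at the point resolves it as well; the rule is the packaged version of that step.


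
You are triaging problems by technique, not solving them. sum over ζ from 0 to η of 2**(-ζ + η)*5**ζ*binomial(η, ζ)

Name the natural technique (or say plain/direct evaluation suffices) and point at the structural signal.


Best approach: the binomial theorem — binomial(η, ζ) weighting matched powers of 5 and 2 is the expanded form of (5 + 2)^η — fold it back up.


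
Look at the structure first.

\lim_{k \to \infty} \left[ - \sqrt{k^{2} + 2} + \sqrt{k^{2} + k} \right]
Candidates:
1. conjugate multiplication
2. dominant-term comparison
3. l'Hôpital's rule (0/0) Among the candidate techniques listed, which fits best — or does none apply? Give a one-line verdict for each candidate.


Technique: conjugate multiplication — turning the difference into a conjugate-rationalized ratio makes the limit readable.
- conjugate multiplication: yes — fits the structure here.
- dominant-term comparison: no ranking of term growth rates resolves the limit here.
- l'Hôpital's rule (0/0) — the expression is a difference driving to ∞ − ∞, not a 0/0 quotient — there is no ratio for the rule to differentiate.


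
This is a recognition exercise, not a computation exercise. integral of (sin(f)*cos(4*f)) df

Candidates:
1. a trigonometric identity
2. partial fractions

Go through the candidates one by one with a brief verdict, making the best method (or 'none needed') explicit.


Verdict: a trigonometric identity — cross-frequency products like sin(f)*cos(4*f) are the textbook product-to-sum case — the identity converts them to directly integrable sinusoids.
- a trigonometric identity: applicable, and directly so.
- partial fractions: there is no rational-function structure to decompose.


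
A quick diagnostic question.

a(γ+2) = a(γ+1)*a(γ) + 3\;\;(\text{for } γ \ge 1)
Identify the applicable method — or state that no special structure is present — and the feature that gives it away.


Best approach: no special technique — the sequence value feeds back through itself nonlinearly — linear superposition fails, and every superposition-based closed form fails with it.


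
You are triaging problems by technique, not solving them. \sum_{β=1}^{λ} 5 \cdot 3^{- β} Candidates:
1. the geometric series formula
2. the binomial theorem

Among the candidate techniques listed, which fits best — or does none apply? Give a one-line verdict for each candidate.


Diagnosis: the geometric series formula — consecutive terms stand in a fixed index-free ratio — the geometric sum formula closes it.
- the geometric series formula — yes, a natural case for it.
- the binomial theorem — no binomial coefficients pair up with complementary powers here.


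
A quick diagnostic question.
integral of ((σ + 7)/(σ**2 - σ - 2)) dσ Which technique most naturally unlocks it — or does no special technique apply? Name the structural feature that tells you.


Technique: partial fractions — σ**2 - σ - 2 splits into linear pieces, so the quotient is a sum of simple fractions — decompose before integrating.


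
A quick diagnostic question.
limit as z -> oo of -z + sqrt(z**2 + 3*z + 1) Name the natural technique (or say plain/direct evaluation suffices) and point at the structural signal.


Best approach: conjugate multiplication — the ∞ − ∞ radical form is the exact trigger for the conjugate maneuver.


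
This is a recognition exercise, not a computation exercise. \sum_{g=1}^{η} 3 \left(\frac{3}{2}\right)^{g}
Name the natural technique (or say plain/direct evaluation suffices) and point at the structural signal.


Best approach: the geometric series formula — consecutive terms stand in a fixed index-free ratio — the geometric sum formula closes it.


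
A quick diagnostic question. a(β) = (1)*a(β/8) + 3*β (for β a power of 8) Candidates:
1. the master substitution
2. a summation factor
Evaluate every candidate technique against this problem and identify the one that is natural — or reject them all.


Diagnosis: the master substitution — the argument contracts 8-fold per step: reindex β exponentially and solve the linear recurrence in the new index.
- the master substitution — yes — fits the structure here.
- a summation factor: a divided-index call is outside the fixed-shift first-order family a summation factor normalizes.


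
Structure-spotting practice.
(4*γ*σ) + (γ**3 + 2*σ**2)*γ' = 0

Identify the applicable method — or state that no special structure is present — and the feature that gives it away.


Technique: the exact-equation method — because the two cross partials coincide, the form is conservative as written — recover its potential in (σ, γ).


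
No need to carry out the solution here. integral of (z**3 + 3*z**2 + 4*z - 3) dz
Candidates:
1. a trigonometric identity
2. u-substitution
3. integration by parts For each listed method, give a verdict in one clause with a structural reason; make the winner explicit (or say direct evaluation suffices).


Technique: no special technique — a term-by-term power-rule job in z; no substitution or rearrangement earns its keep here.
- a trigonometric identity: there is no trigonometric structure at all — the integrand carries no sine or cosine to rewrite.
- u-substitution: no substitution does more than relabel what direct integration already handles.
- integration by parts: splitting off a factor buys nothing — the integrand integrates directly without parts.


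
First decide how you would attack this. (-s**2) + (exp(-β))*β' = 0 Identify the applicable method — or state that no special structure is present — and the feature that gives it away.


Method: separation of variables — one side of the product carries the independent variable, the other the unknown — the textbook separation shape. The equation is exact as it stands too — a potential function exists — though separation reads the split structure directly.


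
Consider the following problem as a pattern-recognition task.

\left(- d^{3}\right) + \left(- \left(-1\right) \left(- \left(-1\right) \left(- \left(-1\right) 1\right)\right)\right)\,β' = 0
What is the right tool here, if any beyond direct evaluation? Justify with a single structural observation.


Best approach: no special technique — with β absent the equation is not coupled at all: direct integration in d.


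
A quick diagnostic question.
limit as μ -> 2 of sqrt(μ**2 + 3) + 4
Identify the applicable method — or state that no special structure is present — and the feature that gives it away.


Method: no special technique — no zero denominators, no indeterminate clash at 2 — substitute and read off the value.


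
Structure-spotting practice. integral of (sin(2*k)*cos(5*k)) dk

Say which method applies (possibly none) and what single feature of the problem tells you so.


Diagnosis: a trigonometric identity — sin(2*k)*cos(5*k) is a beat pattern — rewrite the product as a sum of single-frequency waves before integrating.


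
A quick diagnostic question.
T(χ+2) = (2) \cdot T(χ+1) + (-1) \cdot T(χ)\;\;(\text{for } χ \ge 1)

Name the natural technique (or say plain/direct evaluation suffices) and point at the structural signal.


Diagnosis: the characteristic-root method — fixed numeric weights on consecutive terms and no forcing term added: the root method in its home territory.


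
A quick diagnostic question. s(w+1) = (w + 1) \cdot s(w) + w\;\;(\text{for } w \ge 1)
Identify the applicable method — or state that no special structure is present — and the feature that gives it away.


Method: a summation factor — rescale the sequence by the product of the weights w + 1 so far — the recurrence collapses to a plain running sum.


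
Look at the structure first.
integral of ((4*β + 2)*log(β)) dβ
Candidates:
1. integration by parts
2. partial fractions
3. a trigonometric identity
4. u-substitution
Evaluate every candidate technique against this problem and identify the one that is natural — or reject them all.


Diagnosis: integration by parts — take log(β) as the piece to differentiate: what remains is a power-rule integral in disguise.
- integration by parts: applicable, and directly so.
- partial fractions: there is no rational-function structure to decompose.
- a trigonometric identity: no sine or cosine appears, so there is nothing for a trigonometric identity to act on.
- u-substitution — no subexpression of the integrand pairs with its own derivative as a factor — individual terms may offer their own substitutions, but any change of variable covering the whole integral would have to be constructed from outside the expression.


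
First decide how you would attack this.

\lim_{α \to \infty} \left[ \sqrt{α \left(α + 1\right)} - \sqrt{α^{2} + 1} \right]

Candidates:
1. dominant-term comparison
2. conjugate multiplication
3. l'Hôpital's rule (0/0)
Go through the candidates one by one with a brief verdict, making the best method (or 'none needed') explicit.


Best approach: conjugate multiplication — \sqrt{α \left(α + 1\right)} and \sqrt{α^{2} + 1} both blow up, but their difference is tame once the conjugate rationalizes it.
- dominant-term comparison: no dominant power emerges to decide the limit by degree comparison.
- conjugate multiplication — yes, a natural case for it.
- l'Hôpital's rule (0/0) — substitution produces ∞ − ∞ rather than a vanishing quotient; the rule needs a 0/0 ratio to act on.


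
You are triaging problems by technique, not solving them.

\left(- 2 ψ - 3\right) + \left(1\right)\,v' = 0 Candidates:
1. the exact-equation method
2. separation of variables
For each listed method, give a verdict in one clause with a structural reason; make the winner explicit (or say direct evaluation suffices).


Method: no special technique — solved for the derivative, v never appears on the right — this is a direct integration in ψ, not a differential-equations problem at heart.
- the exact-equation method — no dependence on the unknown anywhere: exactness is a label without content here.
- separation of variables: with no unknown in the slope, separating variables is a formality — the equation integrates directly.


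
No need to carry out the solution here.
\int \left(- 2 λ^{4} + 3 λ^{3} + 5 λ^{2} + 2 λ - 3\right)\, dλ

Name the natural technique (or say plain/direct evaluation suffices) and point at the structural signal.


Verdict: no special technique — scan for structure and find none: constant multiples of powers of λ, integrate directly.


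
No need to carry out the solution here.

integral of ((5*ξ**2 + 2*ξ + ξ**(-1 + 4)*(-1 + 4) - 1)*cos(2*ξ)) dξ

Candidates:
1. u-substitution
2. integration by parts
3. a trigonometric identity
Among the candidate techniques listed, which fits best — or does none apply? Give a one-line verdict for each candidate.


Best approach: integration by parts — differentiate (5*ξ**2 + 2*ξ + ξ**(-1 + 4)*(-1 + 4) - 1), integrate cos(2*ξ): each pass lowers the polynomial degree, so parts terminates.
- u-substitution — no subexpression of the integrand serves as a whole-integral substitution inner — individual terms may offer their own, but none carries its derivative as a factor of the full integrand; a working change of variable would have to be constructed from outside the expression.
- integration by parts — yes, a natural case for it.
- a trigonometric identity: the trigonometric factor has no even power to reduce and no cross-frequency product to convert — the standard power-reduction and product-to-sum identities do not engage it.
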